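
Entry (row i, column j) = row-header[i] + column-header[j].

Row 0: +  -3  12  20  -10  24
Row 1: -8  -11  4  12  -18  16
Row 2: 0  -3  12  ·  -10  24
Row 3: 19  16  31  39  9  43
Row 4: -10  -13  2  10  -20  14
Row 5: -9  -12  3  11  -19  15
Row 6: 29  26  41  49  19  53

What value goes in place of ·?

20

0 + 20 = 20.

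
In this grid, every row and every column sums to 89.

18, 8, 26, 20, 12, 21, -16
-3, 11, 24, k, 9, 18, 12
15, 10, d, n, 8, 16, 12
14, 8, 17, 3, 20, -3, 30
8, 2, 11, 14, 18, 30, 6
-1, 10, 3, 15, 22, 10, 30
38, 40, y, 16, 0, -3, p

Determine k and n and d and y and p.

k = 18, n = 3, d = 25, y = -17, p = 15

The known cells in column 7 total 74, leaving 89 − 74 = 15 for the blank.
The known cells in row 7 total 106, leaving 89 − 106 = -17 for the blank.
The known cells in column 3 total 64, leaving 89 − 64 = 25 for the blank.
The known cells in row 3 total 86, leaving 89 − 86 = 3 for the blank.
The known cells in row 2 total 71, leaving 89 − 71 = 18 for the blank.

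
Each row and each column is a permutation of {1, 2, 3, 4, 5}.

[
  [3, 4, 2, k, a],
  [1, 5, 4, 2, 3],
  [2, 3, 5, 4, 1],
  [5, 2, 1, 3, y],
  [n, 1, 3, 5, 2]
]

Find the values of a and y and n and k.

a = 5, y = 4, n = 4, k = 1

At (row 5, col 1): row 5 already has {1, 2, 3, 5}, so the value is 4.
At (row 1, col 4): column 4 already has {2, 3, 4, 5}, so the value is 1.
At (row 1, col 5): row 1 already has {1, 2, 3, 4}, so the value is 5.
At (row 4, col 5): row 4 already has {1, 2, 3, 5}, so the value is 4.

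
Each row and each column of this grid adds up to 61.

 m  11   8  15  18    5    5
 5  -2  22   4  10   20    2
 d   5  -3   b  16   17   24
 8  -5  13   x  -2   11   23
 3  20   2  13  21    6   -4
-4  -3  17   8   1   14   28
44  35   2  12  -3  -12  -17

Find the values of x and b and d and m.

Row 4: 8 − 5 + 13 − 2 + 11 + 23 = 48, so its missing entry is 61 − 48 = 13.
Column 4: 15 + 4 + 13 + 13 + 8 + 12 = 65, so its missing entry is 61 − 65 = -4.
Row 3: 5 − 3 − 4 + 16 + 17 + 24 = 55, so its missing entry is 61 − 55 = 6.
Row 1: 11 + 8 + 15 + 18 + 5 + 5 = 62, so its missing entry is 61 − 62 = -1.

x = 13, b = -4, d = 6, m = -1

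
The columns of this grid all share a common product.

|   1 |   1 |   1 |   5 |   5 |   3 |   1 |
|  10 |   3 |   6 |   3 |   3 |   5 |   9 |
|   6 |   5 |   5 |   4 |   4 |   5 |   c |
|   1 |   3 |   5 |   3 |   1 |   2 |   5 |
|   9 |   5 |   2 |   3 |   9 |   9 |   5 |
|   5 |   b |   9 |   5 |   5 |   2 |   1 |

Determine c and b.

Columns 1 and 4 each multiply to 2700, so every column has product 2700.
Column 7: 1×9×5×5×1 = 225, so the missing entry is 2700 ÷ 225 = 12.
Column 2: 1×3×5×3×5 = 225, so the missing entry is 2700 ÷ 225 = 12.

c = 12, b = 12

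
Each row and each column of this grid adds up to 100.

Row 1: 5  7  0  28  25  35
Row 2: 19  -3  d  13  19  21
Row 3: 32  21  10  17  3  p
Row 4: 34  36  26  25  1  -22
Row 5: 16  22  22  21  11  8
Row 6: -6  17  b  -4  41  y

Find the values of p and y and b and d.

p = 17, y = 41, b = 11, d = 31

Row 2: 19 − 3 + 13 + 19 + 21 = 69, so its missing entry is 100 − 69 = 31.
Column 3: 0 + 31 + 10 + 26 + 22 = 89, so its missing entry is 100 − 89 = 11.
Row 3: 32 + 21 + 10 + 17 + 3 = 83, so its missing entry is 100 − 83 = 17.
Row 6: -6 + 17 + 11 − 4 + 41 = 59, so its missing entry is 100 − 59 = 41.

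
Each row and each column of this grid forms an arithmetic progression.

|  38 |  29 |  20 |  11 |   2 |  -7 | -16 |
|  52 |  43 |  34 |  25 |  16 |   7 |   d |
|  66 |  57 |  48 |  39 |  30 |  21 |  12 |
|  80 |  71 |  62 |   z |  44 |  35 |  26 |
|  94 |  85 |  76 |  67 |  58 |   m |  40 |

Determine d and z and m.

d = -2, z = 53, m = 49

Along each row the entries change by -9 per step; down each column they change by 14.
Row 2: from 52 at column 1, stepping by -9 to column 7 gives -2.
Row 4: from 80 at column 1, stepping by -9 to column 4 gives 53.
Row 5: from 94 at column 1, stepping by -9 to column 6 gives 49.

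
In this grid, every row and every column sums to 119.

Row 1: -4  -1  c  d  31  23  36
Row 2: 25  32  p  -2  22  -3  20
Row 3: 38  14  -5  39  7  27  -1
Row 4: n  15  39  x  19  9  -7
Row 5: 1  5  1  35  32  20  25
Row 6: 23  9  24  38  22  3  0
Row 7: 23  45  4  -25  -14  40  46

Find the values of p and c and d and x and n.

Row 2: 25 + 32 − 2 + 22 − 3 + 20 = 94, so its missing entry is 119 − 94 = 25.
Column 1: -4 + 25 + 38 + 1 + 23 + 23 = 106, so its missing entry is 119 − 106 = 13.
Column 3: 25 − 5 + 39 + 1 + 24 + 4 = 88, so its missing entry is 119 − 88 = 31.
Row 1: -4 − 1 + 31 + 31 + 23 + 36 = 116, so its missing entry is 119 − 116 = 3.
Row 4: 13 + 15 + 39 + 19 + 9 − 7 = 88, so its missing entry is 119 − 88 = 31.

p = 25, c = 31, d = 3, x = 31, n = 13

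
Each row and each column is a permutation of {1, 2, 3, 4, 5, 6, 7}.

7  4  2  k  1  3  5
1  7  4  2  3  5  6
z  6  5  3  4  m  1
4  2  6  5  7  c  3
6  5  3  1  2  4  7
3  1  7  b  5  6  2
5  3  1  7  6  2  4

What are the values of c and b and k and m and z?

At (row 1, col 4): row 1 already has {1, 2, 3, 4, 5, 7}, so the value is 6.
At (row 3, col 1): column 1 already has {1, 3, 4, 5, 6, 7}, so the value is 2.
Cell (6,4): row 6 already has {1, 2, 3, 5, 6, 7} → 4.
For row 3, column 6: row 3 already has {1, 2, 3, 4, 5, 6}; that leaves 7.
Cell (4,6): row 4 already has {2, 3, 4, 5, 6, 7} → 1.

c = 1, b = 4, k = 6, m = 7, z = 2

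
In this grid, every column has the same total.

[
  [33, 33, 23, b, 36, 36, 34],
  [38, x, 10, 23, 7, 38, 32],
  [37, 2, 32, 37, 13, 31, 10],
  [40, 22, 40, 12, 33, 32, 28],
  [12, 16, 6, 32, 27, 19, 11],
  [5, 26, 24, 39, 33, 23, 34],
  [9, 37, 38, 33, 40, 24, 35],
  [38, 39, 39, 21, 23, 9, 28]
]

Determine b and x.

b = 15, x = 37

Columns 1 and 5 both add up to 212, so every column sums to 212.
Column 4: 23 + 37 + 12 + 32 + 39 + 33 + 21 = 197, so the missing entry is 212 − 197 = 15.
Column 2: 33 + 2 + 22 + 16 + 26 + 37 + 39 = 175, so the missing entry is 212 − 175 = 37.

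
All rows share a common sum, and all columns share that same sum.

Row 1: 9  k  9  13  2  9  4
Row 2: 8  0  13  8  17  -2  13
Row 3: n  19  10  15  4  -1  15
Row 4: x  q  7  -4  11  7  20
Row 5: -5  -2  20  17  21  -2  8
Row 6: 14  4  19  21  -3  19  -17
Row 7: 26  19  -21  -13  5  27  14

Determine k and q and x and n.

k = 11, q = 6, x = 10, n = -5

Rows 2 and 5 both sum to 57, so that's the common total.
Row 1 has 9 + 9 + 13 + 2 + 9 + 4 = 46; the blank must be 57 − 46 = 11.
Row 3 has 19 + 10 + 15 + 4 − 1 + 15 = 62; the blank must be 57 − 62 = -5.
Column 2 has 11 + 0 + 19 − 2 + 4 + 19 = 51; the blank must be 57 − 51 = 6.
Row 4 has 6 + 7 − 4 + 11 + 7 + 20 = 47; the blank must be 57 − 47 = 10.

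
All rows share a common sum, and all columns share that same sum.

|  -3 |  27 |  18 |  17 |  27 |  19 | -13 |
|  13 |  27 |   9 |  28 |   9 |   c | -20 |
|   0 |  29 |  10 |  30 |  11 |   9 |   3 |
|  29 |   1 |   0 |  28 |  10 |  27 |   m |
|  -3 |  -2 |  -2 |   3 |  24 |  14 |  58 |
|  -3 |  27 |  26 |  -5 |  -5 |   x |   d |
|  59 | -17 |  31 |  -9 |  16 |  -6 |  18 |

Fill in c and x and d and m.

Rows 1 and 3 both sum to 92, so that's the common total.
Row 4: 29 + 1 + 0 + 28 + 10 + 27 = 95, so its missing entry is 92 − 95 = -3.
Column 7: -13 − 20 + 3 − 3 + 58 + 18 = 43, so its missing entry is 92 − 43 = 49.
Row 6: -3 + 27 + 26 − 5 − 5 + 49 = 89, so its missing entry is 92 − 89 = 3.
Row 2: 13 + 27 + 9 + 28 + 9 − 20 = 66, so its missing entry is 92 − 66 = 26.

c = 26, x = 3, d = 49, m = -3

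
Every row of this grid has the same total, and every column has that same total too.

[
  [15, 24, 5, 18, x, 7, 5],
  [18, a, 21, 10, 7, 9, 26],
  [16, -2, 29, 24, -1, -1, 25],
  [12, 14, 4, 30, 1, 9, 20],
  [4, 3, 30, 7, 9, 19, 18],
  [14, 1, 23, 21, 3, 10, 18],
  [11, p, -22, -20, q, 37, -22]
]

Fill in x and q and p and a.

Rows 3 and 4 both sum to 90, so that's the common total.
Row 2 has 18 + 21 + 10 + 7 + 9 + 26 = 91; the blank must be 90 − 91 = -1.
Column 2 has 24 − 1 − 2 + 14 + 3 + 1 = 39; the blank must be 90 − 39 = 51.
Row 1 has 15 + 24 + 5 + 18 + 7 + 5 = 74; the blank must be 90 − 74 = 16.
Row 7 has 11 + 51 − 22 − 20 + 37 − 22 = 35; the blank must be 90 − 35 = 55.

x = 16, q = 55, p = 51, a = -1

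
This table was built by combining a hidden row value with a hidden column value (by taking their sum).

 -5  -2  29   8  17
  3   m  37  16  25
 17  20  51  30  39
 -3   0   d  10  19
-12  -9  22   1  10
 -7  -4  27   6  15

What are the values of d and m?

d = 31, m = 6

The difference between any two rows is the same in every column — this is an addition table with the headers hidden.
Row 4 minus row 1 is 19 − 17 = 2, so its entry in column 3 is 29 + 2 = 31.
Row 2 minus row 1 is 25 − 17 = 8, so its entry in column 2 is -2 + 8 = 6.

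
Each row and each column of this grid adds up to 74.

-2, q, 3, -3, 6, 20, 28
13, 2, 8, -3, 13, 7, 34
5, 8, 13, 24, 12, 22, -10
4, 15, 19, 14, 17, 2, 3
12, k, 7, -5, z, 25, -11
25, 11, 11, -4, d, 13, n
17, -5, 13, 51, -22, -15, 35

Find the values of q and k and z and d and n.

q = 22, k = 21, z = 25, d = 23, n = -5

The known cells in row 1 total 52, leaving 74 − 52 = 22 for the blank.
The known cells in column 7 total 79, leaving 74 − 79 = -5 for the blank.
The known cells in row 6 total 51, leaving 74 − 51 = 23 for the blank.
The known cells in column 5 total 49, leaving 74 − 49 = 25 for the blank.
The known cells in row 5 total 53, leaving 74 − 53 = 21 for the blank.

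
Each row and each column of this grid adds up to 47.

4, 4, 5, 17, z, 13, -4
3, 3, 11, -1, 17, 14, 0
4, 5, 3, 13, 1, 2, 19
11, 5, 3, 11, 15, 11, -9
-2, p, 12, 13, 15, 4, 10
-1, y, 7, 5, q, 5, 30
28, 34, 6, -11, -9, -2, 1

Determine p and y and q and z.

p = -5, y = 1, q = 0, z = 8

The known cells in row 5 total 52, leaving 47 − 52 = -5 for the blank.
The known cells in column 2 total 46, leaving 47 − 46 = 1 for the blank.
The known cells in row 6 total 47, leaving 47 − 47 = 0 for the blank.
The known cells in row 1 total 39, leaving 47 − 39 = 8 for the blank.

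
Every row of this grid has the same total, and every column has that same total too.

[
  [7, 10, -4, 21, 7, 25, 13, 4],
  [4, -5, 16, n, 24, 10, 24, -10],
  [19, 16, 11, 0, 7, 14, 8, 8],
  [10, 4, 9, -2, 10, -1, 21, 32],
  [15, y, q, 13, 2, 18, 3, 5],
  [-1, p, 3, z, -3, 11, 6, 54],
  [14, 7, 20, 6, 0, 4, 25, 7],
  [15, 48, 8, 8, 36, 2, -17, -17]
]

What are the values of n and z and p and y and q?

n = 20, z = 17, p = -4, y = 7, q = 20

Rows 1 and 3 both sum to 83, so that's the common total.
Column 3: -4 + 16 + 11 + 9 + 3 + 20 + 8 = 63, so its missing entry is 83 − 63 = 20.
Row 5: 15 + 20 + 13 + 2 + 18 + 3 + 5 = 76, so its missing entry is 83 − 76 = 7.
Column 2: 10 − 5 + 16 + 4 + 7 + 7 + 48 = 87, so its missing entry is 83 − 87 = -4.
Row 6: -1 − 4 + 3 − 3 + 11 + 6 + 54 = 66, so its missing entry is 83 − 66 = 17.
Row 2: 4 − 5 + 16 + 24 + 10 + 24 − 10 = 63, so its missing entry is 83 − 63 = 20.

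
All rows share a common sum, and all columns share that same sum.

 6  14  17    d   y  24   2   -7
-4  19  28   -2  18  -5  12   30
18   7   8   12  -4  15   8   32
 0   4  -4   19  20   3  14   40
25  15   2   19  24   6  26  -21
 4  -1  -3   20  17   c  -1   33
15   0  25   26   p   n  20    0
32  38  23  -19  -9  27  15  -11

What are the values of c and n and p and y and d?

c = 27, n = -1, p = 11, y = 19, d = 21

Rows 2 and 3 both sum to 96, so that's the common total.
Row 6 has 4 − 1 − 3 + 20 + 17 − 1 + 33 = 69; the blank must be 96 − 69 = 27.
Column 6 has 24 − 5 + 15 + 3 + 6 + 27 + 27 = 97; the blank must be 96 − 97 = -1.
Column 4 has -2 + 12 + 19 + 19 + 20 + 26 − 19 = 75; the blank must be 96 − 75 = 21.
Row 1 has 6 + 14 + 17 + 21 + 24 + 2 − 7 = 77; the blank must be 96 − 77 = 19.
Row 7 has 15 + 0 + 25 + 26 − 1 + 20 + 0 = 85; the blank must be 96 − 85 = 11.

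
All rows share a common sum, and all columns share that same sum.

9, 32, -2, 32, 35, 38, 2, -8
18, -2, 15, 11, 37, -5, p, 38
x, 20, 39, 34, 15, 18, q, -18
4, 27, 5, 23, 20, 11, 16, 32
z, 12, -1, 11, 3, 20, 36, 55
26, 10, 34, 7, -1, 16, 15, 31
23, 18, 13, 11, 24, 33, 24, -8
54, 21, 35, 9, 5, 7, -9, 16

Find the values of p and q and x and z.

p = 26, q = 28, x = 2, z = 2

Rows 1 and 4 both sum to 138, so that's the common total.
Row 2 has 18 − 2 + 15 + 11 + 37 − 5 + 38 = 112; the blank must be 138 − 112 = 26.
Row 5 has 12 − 1 + 11 + 3 + 20 + 36 + 55 = 136; the blank must be 138 − 136 = 2.
Column 1 has 9 + 18 + 4 + 2 + 26 + 23 + 54 = 136; the blank must be 138 − 136 = 2.
Row 3 has 2 + 20 + 39 + 34 + 15 + 18 − 18 = 110; the blank must be 138 − 110 = 28.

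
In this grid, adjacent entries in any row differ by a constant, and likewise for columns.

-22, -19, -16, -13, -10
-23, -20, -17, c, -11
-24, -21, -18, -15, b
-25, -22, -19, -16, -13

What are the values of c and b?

c = -14, b = -12

Along each row the entries change by 3 per step; down each column they change by -1.
Row 2: from -23 at column 1, stepping by 3 to column 4 gives -14.
Row 3: from -24 at column 1, stepping by 3 to column 5 gives -12.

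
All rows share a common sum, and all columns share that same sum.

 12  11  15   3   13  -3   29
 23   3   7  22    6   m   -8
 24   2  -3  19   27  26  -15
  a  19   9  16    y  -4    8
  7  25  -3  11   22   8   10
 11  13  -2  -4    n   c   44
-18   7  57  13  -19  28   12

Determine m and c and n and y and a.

Rows 1 and 3 both sum to 80, so that's the common total.
Row 2: 23 + 3 + 7 + 22 + 6 − 8 = 53, so its missing entry is 80 − 53 = 27.
Column 6: -3 + 27 + 26 − 4 + 8 + 28 = 82, so its missing entry is 80 − 82 = -2.
Row 6: 11 + 13 − 2 − 4 − 2 + 44 = 60, so its missing entry is 80 − 60 = 20.
Column 5: 13 + 6 + 27 + 22 + 20 − 19 = 69, so its missing entry is 80 − 69 = 11.
Row 4: 19 + 9 + 16 + 11 − 4 + 8 = 59, so its missing entry is 80 − 59 = 21.

m = 27, c = -2, n = 20, y = 11, a = 21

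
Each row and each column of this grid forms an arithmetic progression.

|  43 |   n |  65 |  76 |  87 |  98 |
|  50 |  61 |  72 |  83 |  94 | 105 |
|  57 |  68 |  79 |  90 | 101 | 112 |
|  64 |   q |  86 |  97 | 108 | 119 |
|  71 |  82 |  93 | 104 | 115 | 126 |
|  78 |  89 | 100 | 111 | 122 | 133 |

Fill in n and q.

n = 54, q = 75

Along each row the entries change by 11 per step; down each column they change by 7.
Row 1: from 43 at column 1, stepping by 11 to column 2 gives 54.
Row 4: from 64 at column 1, stepping by 11 to column 2 gives 75.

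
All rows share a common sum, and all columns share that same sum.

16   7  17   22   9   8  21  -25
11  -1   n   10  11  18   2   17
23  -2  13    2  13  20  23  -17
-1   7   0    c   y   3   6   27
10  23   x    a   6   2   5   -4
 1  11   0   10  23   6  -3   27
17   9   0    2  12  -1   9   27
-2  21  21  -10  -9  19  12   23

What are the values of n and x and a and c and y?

n = 7, x = 17, a = 16, c = 23, y = 10

Rows 1 and 3 both sum to 75, so that's the common total.
Row 2 has 11 − 1 + 10 + 11 + 18 + 2 + 17 = 68; the blank must be 75 − 68 = 7.
Column 5 has 9 + 11 + 13 + 6 + 23 + 12 − 9 = 65; the blank must be 75 − 65 = 10.
Column 3 has 17 + 7 + 13 + 0 + 0 + 0 + 21 = 58; the blank must be 75 − 58 = 17.
Row 5 has 10 + 23 + 17 + 6 + 2 + 5 − 4 = 59; the blank must be 75 − 59 = 16.
Row 4 has -1 + 7 + 0 + 10 + 3 + 6 + 27 = 52; the blank must be 75 − 52 = 23.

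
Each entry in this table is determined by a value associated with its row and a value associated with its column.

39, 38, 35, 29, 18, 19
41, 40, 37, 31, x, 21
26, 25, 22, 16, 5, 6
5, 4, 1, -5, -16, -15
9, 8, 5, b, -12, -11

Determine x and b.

The difference between any two rows is the same in every column — this is an addition table with the headers hidden.
Row 2 minus row 1 is 41 − 39 = 2, so its entry in column 5 is 18 + 2 = 20.
Row 5 minus row 1 is 9 − 39 = -30, so its entry in column 4 is 29 + (-30) = -1.

x = 20, b = -1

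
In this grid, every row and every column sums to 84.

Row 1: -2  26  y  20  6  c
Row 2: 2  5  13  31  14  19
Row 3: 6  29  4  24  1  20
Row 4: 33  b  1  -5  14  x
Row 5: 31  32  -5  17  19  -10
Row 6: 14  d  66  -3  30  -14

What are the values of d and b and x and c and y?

d = -9, b = 1, x = 40, c = 29, y = 5

Row 6: 14 + 66 − 3 + 30 − 14 = 93, so its missing entry is 84 − 93 = -9.
Column 2: 26 + 5 + 29 + 32 − 9 = 83, so its missing entry is 84 − 83 = 1.
Column 3: 13 + 4 + 1 − 5 + 66 = 79, so its missing entry is 84 − 79 = 5.
Row 1: -2 + 26 + 5 + 20 + 6 = 55, so its missing entry is 84 − 55 = 29.
Row 4: 33 + 1 + 1 − 5 + 14 = 44, so its missing entry is 84 − 44 = 40.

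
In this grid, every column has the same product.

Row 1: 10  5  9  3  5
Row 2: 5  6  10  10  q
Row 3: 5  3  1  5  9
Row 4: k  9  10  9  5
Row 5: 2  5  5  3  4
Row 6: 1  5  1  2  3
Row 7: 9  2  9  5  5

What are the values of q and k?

Columns 2 and 3 each multiply to 40500, so every column has product 40500.
Column 5: 5×9×5×4×3×5 = 13500, so the missing entry is 40500 ÷ 13500 = 3.
Column 1: 10×5×5×2×1×9 = 4500, so the missing entry is 40500 ÷ 4500 = 9.

q = 3, k = 9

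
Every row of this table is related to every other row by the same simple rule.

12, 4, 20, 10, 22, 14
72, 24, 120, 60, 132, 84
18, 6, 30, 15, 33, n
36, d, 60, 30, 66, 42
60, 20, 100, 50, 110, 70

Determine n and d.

n = 21, d = 12

Each row is a constant multiple of every other row — this is a multiplication table with the headers hidden.
Row 3 is 30/20 = 3/2 times row 1, so its entry in column 6 is 14 × 3/2 = 21.
Row 4 is 60/20 = 3/1 times row 1, so its entry in column 2 is 4 × 3/1 = 12.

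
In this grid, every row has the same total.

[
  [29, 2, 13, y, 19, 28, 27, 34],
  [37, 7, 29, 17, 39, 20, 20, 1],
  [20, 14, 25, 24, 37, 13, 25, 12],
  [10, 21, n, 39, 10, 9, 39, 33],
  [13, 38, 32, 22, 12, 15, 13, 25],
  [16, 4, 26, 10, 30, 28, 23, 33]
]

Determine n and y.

Row 3 sums to 170 and so does row 5; that's the common total.
In row 4 the known cells total 161, leaving 170 − 161 = 9.
In row 1 the known cells total 152, leaving 170 − 152 = 18.

n = 9, y = 18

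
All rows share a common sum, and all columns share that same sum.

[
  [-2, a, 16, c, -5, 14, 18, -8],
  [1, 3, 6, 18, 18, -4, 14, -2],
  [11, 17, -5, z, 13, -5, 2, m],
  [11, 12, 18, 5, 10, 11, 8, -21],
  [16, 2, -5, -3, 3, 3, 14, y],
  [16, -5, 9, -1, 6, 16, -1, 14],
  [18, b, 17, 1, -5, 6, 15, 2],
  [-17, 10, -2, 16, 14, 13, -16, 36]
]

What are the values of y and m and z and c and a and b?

Rows 2 and 4 both sum to 54, so that's the common total.
The known cells in row 7 total 54, leaving 54 − 54 = 0 for the blank.
The known cells in column 2 total 39, leaving 54 − 39 = 15 for the blank.
The known cells in row 1 total 48, leaving 54 − 48 = 6 for the blank.
The known cells in column 4 total 42, leaving 54 − 42 = 12 for the blank.
The known cells in row 3 total 45, leaving 54 − 45 = 9 for the blank.
The known cells in row 5 total 30, leaving 54 − 30 = 24 for the blank.

y = 24, m = 9, z = 12, c = 6, a = 15, b = 0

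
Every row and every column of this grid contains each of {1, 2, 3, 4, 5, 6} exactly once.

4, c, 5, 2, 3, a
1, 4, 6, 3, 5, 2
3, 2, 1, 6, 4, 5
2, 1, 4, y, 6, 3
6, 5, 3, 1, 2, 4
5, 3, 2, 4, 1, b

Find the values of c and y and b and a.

c = 6, y = 5, b = 6, a = 1

For row 1, column 2: column 2 already has {1, 2, 3, 4, 5}; that leaves 6.
At (row 6, col 6): row 6 already has {1, 2, 3, 4, 5}, so the value is 6.
For row 4, column 4: row 4 already has {1, 2, 3, 4, 6}; that leaves 5.
At (row 1, col 6): row 1 already has {2, 3, 4, 5, 6}, so the value is 1.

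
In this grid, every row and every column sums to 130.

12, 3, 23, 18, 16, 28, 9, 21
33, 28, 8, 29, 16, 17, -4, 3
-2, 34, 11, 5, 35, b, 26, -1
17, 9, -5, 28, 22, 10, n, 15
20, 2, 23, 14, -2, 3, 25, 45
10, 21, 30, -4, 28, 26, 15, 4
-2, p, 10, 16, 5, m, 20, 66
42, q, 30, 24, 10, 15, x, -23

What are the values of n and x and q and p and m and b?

Row 4 has 17 + 9 − 5 + 28 + 22 + 10 + 15 = 96; the blank must be 130 − 96 = 34.
Column 7 has 9 − 4 + 26 + 34 + 25 + 15 + 20 = 125; the blank must be 130 − 125 = 5.
Row 8 has 42 + 30 + 24 + 10 + 15 + 5 − 23 = 103; the blank must be 130 − 103 = 27.
Column 2 has 3 + 28 + 34 + 9 + 2 + 21 + 27 = 124; the blank must be 130 − 124 = 6.
Row 7 has -2 + 6 + 10 + 16 + 5 + 20 + 66 = 121; the blank must be 130 − 121 = 9.
Row 3 has -2 + 34 + 11 + 5 + 35 + 26 − 1 = 108; the blank must be 130 − 108 = 22.

n = 34, x = 5, q = 27, p = 6, m = 9, b = 22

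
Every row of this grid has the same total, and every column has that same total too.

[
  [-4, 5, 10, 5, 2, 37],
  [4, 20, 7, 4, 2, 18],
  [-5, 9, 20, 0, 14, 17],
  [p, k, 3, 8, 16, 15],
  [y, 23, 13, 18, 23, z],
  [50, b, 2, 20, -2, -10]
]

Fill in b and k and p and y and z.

b = -5, k = 3, p = 10, y = 0, z = -22

Rows 1 and 2 both sum to 55, so that's the common total.
Row 6 has 50 + 2 + 20 − 2 − 10 = 60; the blank must be 55 − 60 = -5.
Column 2 has 5 + 20 + 9 + 23 − 5 = 52; the blank must be 55 − 52 = 3.
Row 4 has 3 + 3 + 8 + 16 + 15 = 45; the blank must be 55 − 45 = 10.
Column 1 has -4 + 4 − 5 + 10 + 50 = 55; the blank must be 55 − 55 = 0.
Row 5 has 0 + 23 + 13 + 18 + 23 = 77; the blank must be 55 − 77 = -22.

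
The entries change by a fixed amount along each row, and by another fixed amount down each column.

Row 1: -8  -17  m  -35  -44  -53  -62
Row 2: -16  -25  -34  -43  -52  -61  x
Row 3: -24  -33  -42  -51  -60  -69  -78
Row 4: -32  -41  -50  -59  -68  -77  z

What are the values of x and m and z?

Along each row the entries change by -9 per step; down each column they change by -8.
Row 2: from -16 at column 1, stepping by -9 to column 7 gives -70.
Row 1: from -8 at column 1, stepping by -9 to column 3 gives -26.
Row 4: from -32 at column 1, stepping by -9 to column 7 gives -86.

x = -70, m = -26, z = -86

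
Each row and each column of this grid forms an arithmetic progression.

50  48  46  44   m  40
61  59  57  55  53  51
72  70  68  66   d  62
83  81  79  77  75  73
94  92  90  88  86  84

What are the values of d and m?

Along each row the entries change by -2 per step; down each column they change by 11.
Row 3: from 72 at column 1, stepping by -2 to column 5 gives 64.
Row 1: from 50 at column 1, stepping by -2 to column 5 gives 42.

d = 64, m = 42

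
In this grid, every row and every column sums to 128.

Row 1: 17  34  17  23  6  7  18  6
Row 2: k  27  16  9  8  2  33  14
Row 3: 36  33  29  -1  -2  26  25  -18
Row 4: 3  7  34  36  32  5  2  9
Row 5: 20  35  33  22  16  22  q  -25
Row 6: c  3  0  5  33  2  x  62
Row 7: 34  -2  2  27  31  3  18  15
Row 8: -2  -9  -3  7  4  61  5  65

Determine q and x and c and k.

Row 2 has 27 + 16 + 9 + 8 + 2 + 33 + 14 = 109; the blank must be 128 − 109 = 19.
Row 5 has 20 + 35 + 33 + 22 + 16 + 22 − 25 = 123; the blank must be 128 − 123 = 5.
Column 1 has 17 + 19 + 36 + 3 + 20 + 34 − 2 = 127; the blank must be 128 − 127 = 1.
Row 6 has 1 + 3 + 0 + 5 + 33 + 2 + 62 = 106; the blank must be 128 − 106 = 22.

q = 5, x = 22, c = 1, k = 19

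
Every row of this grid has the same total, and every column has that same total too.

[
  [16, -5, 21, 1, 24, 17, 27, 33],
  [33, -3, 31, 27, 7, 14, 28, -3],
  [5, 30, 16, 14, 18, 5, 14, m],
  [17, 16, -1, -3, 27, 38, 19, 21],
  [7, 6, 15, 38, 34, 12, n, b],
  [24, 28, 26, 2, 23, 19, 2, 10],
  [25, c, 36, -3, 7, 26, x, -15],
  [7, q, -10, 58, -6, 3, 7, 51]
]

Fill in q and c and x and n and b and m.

q = 24, c = 38, x = 20, n = 17, b = 5, m = 32

Rows 1 and 2 both sum to 134, so that's the common total.
Row 8: 7 − 10 + 58 − 6 + 3 + 7 + 51 = 110, so its missing entry is 134 − 110 = 24.
Row 3: 5 + 30 + 16 + 14 + 18 + 5 + 14 = 102, so its missing entry is 134 − 102 = 32.
Column 2: -5 − 3 + 30 + 16 + 6 + 28 + 24 = 96, so its missing entry is 134 − 96 = 38.
Row 7: 25 + 38 + 36 − 3 + 7 + 26 − 15 = 114, so its missing entry is 134 − 114 = 20.
Column 7: 27 + 28 + 14 + 19 + 2 + 20 + 7 = 117, so its missing entry is 134 − 117 = 17.
Row 5: 7 + 6 + 15 + 38 + 34 + 12 + 17 = 129, so its missing entry is 134 − 129 = 5.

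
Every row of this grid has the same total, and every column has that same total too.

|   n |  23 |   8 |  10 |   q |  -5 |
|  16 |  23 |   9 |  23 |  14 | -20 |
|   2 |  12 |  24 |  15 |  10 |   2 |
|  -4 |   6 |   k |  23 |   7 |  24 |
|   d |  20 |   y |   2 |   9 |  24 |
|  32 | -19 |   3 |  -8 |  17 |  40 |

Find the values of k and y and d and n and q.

k = 9, y = 12, d = -2, n = 21, q = 8

Rows 2 and 3 both sum to 65, so that's the common total.
The known cells in column 5 total 57, leaving 65 − 57 = 8 for the blank.
The known cells in row 1 total 44, leaving 65 − 44 = 21 for the blank.
The known cells in column 1 total 67, leaving 65 − 67 = -2 for the blank.
The known cells in row 5 total 53, leaving 65 − 53 = 12 for the blank.
The known cells in row 4 total 56, leaving 65 − 56 = 9 for the blank.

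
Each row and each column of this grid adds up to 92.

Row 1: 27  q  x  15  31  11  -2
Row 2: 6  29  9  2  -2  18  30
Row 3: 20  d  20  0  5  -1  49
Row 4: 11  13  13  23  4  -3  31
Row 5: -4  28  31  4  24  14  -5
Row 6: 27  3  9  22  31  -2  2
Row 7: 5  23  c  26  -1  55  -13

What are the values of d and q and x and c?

d = -1, q = -3, x = 13, c = -3

Row 7: 5 + 23 + 26 − 1 + 55 − 13 = 95, so its missing entry is 92 − 95 = -3.
Column 3: 9 + 20 + 13 + 31 + 9 − 3 = 79, so its missing entry is 92 − 79 = 13.
Row 1: 27 + 13 + 15 + 31 + 11 − 2 = 95, so its missing entry is 92 − 95 = -3.
Row 3: 20 + 20 + 0 + 5 − 1 + 49 = 93, so its missing entry is 92 − 93 = -1.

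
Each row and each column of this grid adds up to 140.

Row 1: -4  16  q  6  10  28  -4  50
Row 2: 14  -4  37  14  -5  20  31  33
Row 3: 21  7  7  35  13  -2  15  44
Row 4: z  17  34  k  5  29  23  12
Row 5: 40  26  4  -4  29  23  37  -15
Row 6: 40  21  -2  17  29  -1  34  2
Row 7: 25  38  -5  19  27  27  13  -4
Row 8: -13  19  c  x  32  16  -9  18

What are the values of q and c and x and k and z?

q = 38, c = 27, x = 50, k = 3, z = 17

Column 1 has -4 + 14 + 21 + 40 + 40 + 25 − 13 = 123; the blank must be 140 − 123 = 17.
Row 1 has -4 + 16 + 6 + 10 + 28 − 4 + 50 = 102; the blank must be 140 − 102 = 38.
Row 4 has 17 + 17 + 34 + 5 + 29 + 23 + 12 = 137; the blank must be 140 − 137 = 3.
Column 4 has 6 + 14 + 35 + 3 − 4 + 17 + 19 = 90; the blank must be 140 − 90 = 50.
Row 8 has -13 + 19 + 50 + 32 + 16 − 9 + 18 = 113; the blank must be 140 − 113 = 27.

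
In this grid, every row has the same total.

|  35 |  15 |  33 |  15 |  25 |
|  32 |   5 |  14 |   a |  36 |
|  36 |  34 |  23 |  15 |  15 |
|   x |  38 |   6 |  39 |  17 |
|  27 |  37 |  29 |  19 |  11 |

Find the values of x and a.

Row 3 sums to 123 and so does row 5; that's the common total.
In row 4 the known cells total 100, leaving 123 − 100 = 23.
In row 2 the known cells total 87, leaving 123 − 87 = 36.

x = 23, a = 36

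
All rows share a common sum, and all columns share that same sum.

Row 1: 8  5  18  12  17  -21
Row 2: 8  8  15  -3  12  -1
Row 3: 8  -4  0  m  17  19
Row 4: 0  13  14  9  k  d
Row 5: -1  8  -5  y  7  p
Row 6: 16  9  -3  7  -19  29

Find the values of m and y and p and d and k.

Rows 1 and 2 both sum to 39, so that's the common total.
Column 5 has 17 + 12 + 17 + 7 − 19 = 34; the blank must be 39 − 34 = 5.
Row 3 has 8 − 4 + 0 + 17 + 19 = 40; the blank must be 39 − 40 = -1.
Column 4 has 12 − 3 − 1 + 9 + 7 = 24; the blank must be 39 − 24 = 15.
Row 5 has -1 + 8 − 5 + 15 + 7 = 24; the blank must be 39 − 24 = 15.
Row 4 has 0 + 13 + 14 + 9 + 5 = 41; the blank must be 39 − 41 = -2.

m = -1, y = 15, p = 15, d = -2, k = 5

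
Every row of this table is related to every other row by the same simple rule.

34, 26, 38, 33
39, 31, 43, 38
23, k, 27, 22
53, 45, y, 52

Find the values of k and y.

k = 15, y = 57

The difference between any two rows is the same in every column — this is an addition table with the headers hidden.
Row 3 minus row 1 is 23 − 34 = -11, so its entry in column 2 is 26 + (-11) = 15.
Row 4 minus row 1 is 53 − 34 = 19, so its entry in column 3 is 38 + 19 = 57.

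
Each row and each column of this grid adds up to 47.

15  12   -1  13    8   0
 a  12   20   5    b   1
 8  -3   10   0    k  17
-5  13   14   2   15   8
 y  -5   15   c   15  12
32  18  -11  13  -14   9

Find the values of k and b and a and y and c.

k = 15, b = 8, a = 1, y = -4, c = 14

Row 3 has 8 − 3 + 10 + 0 + 17 = 32; the blank must be 47 − 32 = 15.
Column 4 has 13 + 5 + 0 + 2 + 13 = 33; the blank must be 47 − 33 = 14.
Row 5 has -5 + 15 + 14 + 15 + 12 = 51; the blank must be 47 − 51 = -4.
Column 5 has 8 + 15 + 15 + 15 − 14 = 39; the blank must be 47 − 39 = 8.
Row 2 has 12 + 20 + 5 + 8 + 1 = 46; the blank must be 47 − 46 = 1.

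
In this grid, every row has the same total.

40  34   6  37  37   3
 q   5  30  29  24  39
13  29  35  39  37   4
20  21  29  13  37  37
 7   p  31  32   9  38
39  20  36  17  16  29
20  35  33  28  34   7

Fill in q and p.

q = 30, p = 40

Row 1 sums to 157 and so does row 7; that's the common total.
In row 2 the known cells total 127, leaving 157 − 127 = 30.
In row 5 the known cells total 117, leaving 157 − 117 = 40.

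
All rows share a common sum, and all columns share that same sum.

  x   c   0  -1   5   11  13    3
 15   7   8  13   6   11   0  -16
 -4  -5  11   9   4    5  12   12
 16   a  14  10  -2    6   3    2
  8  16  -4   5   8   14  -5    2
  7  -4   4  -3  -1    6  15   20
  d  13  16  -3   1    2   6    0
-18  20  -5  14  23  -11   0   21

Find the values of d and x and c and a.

d = 9, x = 11, c = 2, a = -5

Rows 2 and 3 both sum to 44, so that's the common total.
Row 4: 16 + 14 + 10 − 2 + 6 + 3 + 2 = 49, so its missing entry is 44 − 49 = -5.
Column 2: 7 − 5 − 5 + 16 − 4 + 13 + 20 = 42, so its missing entry is 44 − 42 = 2.
Row 1: 2 + 0 − 1 + 5 + 11 + 13 + 3 = 33, so its missing entry is 44 − 33 = 11.
Row 7: 13 + 16 − 3 + 1 + 2 + 6 + 0 = 35, so its missing entry is 44 − 35 = 9.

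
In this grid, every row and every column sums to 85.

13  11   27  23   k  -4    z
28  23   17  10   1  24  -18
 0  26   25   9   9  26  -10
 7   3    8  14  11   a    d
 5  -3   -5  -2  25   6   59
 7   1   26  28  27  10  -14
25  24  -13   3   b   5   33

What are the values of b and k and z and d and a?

Row 7 has 25 + 24 − 13 + 3 + 5 + 33 = 77; the blank must be 85 − 77 = 8.
Column 5 has 1 + 9 + 11 + 25 + 27 + 8 = 81; the blank must be 85 − 81 = 4.
Row 1 has 13 + 11 + 27 + 23 + 4 − 4 = 74; the blank must be 85 − 74 = 11.
Column 7 has 11 − 18 − 10 + 59 − 14 + 33 = 61; the blank must be 85 − 61 = 24.
Row 4 has 7 + 3 + 8 + 14 + 11 + 24 = 67; the blank must be 85 − 67 = 18.

b = 8, k = 4, z = 11, d = 24, a = 18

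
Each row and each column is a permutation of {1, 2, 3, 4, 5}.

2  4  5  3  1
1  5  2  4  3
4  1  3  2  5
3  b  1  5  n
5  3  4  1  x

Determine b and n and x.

At (row 5, col 5): row 5 already has {1, 3, 4, 5}, so the value is 2.
At (row 4, col 2): column 2 already has {1, 3, 4, 5}, so the value is 2.
For row 4, column 5: row 4 already has {1, 2, 3, 5}; that leaves 4.

b = 2, n = 4, x = 2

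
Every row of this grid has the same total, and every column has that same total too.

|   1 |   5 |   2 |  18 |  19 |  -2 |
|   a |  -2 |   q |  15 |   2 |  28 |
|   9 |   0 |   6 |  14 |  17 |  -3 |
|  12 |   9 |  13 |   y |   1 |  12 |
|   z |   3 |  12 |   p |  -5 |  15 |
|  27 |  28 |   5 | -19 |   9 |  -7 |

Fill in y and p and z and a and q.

Rows 1 and 3 both sum to 43, so that's the common total.
The known cells in column 3 total 38, leaving 43 − 38 = 5 for the blank.
The known cells in row 4 total 47, leaving 43 − 47 = -4 for the blank.
The known cells in column 4 total 24, leaving 43 − 24 = 19 for the blank.
The known cells in row 5 total 44, leaving 43 − 44 = -1 for the blank.
The known cells in row 2 total 48, leaving 43 − 48 = -5 for the blank.

y = -4, p = 19, z = -1, a = -5, q = 5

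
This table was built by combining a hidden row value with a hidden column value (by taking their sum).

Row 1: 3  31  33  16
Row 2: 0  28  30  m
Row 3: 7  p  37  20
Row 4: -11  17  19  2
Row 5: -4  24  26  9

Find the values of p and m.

The difference between any two rows is the same in every column — this is an addition table with the headers hidden.
Row 3 minus row 1 is 7 − 3 = 4, so its entry in column 2 is 31 + 4 = 35.
Row 2 minus row 1 is 0 − 3 = -3, so its entry in column 4 is 16 + (-3) = 13.

p = 35, m = 13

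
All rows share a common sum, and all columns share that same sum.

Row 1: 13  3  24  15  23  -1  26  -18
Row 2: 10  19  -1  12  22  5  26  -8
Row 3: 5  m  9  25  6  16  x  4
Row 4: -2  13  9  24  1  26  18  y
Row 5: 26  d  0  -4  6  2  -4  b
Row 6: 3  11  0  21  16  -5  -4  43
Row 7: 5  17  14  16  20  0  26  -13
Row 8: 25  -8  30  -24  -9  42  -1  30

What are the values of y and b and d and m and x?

y = -4, b = 51, d = 8, m = 22, x = -2

Rows 1 and 2 both sum to 85, so that's the common total.
Row 4 has -2 + 13 + 9 + 24 + 1 + 26 + 18 = 89; the blank must be 85 − 89 = -4.
Column 7 has 26 + 26 + 18 − 4 − 4 + 26 − 1 = 87; the blank must be 85 − 87 = -2.
Row 3 has 5 + 9 + 25 + 6 + 16 − 2 + 4 = 63; the blank must be 85 − 63 = 22.
Column 2 has 3 + 19 + 22 + 13 + 11 + 17 − 8 = 77; the blank must be 85 − 77 = 8.
Row 5 has 26 + 8 + 0 − 4 + 6 + 2 − 4 = 34; the blank must be 85 − 34 = 51.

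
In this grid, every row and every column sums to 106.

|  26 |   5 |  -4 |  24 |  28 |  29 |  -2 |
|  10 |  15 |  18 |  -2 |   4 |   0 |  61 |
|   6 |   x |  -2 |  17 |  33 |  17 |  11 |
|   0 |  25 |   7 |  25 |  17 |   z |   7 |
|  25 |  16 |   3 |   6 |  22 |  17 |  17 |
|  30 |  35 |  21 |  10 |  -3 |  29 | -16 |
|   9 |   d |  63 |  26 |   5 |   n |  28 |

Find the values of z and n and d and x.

z = 25, n = -11, d = -14, x = 24

Row 3 has 6 − 2 + 17 + 33 + 17 + 11 = 82; the blank must be 106 − 82 = 24.
Column 2 has 5 + 15 + 24 + 25 + 16 + 35 = 120; the blank must be 106 − 120 = -14.
Row 7 has 9 − 14 + 63 + 26 + 5 + 28 = 117; the blank must be 106 − 117 = -11.
Row 4 has 0 + 25 + 7 + 25 + 17 + 7 = 81; the blank must be 106 − 81 = 25.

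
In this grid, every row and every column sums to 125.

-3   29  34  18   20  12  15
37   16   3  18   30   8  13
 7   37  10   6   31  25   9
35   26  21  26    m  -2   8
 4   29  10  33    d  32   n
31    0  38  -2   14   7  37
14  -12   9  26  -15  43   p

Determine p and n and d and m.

p = 60, n = -17, d = 34, m = 11

Row 7 has 14 − 12 + 9 + 26 − 15 + 43 = 65; the blank must be 125 − 65 = 60.
Column 7 has 15 + 13 + 9 + 8 + 37 + 60 = 142; the blank must be 125 − 142 = -17.
Row 4 has 35 + 26 + 21 + 26 − 2 + 8 = 114; the blank must be 125 − 114 = 11.
Row 5 has 4 + 29 + 10 + 33 + 32 − 17 = 91; the blank must be 125 − 91 = 34.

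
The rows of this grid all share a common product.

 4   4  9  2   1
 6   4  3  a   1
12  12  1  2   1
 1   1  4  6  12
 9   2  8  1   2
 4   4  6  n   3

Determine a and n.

Rows 3 and 4 each multiply to 288, so every row has product 288.
Row 2: 6×4×3×1 = 72, so the missing entry is 288 ÷ 72 = 4.
Row 6: 4×4×6×3 = 288, so the missing entry is 288 ÷ 288 = 1.

a = 4, n = 1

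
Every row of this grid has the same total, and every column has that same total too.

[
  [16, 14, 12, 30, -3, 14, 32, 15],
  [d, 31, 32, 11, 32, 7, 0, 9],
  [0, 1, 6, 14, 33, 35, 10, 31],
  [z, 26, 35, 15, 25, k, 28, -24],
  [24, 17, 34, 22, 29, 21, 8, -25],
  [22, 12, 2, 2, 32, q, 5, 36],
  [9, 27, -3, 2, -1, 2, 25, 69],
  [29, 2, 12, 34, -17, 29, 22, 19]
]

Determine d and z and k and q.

d = 8, z = 22, k = 3, q = 19

Rows 1 and 3 both sum to 130, so that's the common total.
Row 2 has 31 + 32 + 11 + 32 + 7 + 0 + 9 = 122; the blank must be 130 − 122 = 8.
Row 6 has 22 + 12 + 2 + 2 + 32 + 5 + 36 = 111; the blank must be 130 − 111 = 19.
Column 6 has 14 + 7 + 35 + 21 + 19 + 2 + 29 = 127; the blank must be 130 − 127 = 3.
Row 4 has 26 + 35 + 15 + 25 + 3 + 28 − 24 = 108; the blank must be 130 − 108 = 22.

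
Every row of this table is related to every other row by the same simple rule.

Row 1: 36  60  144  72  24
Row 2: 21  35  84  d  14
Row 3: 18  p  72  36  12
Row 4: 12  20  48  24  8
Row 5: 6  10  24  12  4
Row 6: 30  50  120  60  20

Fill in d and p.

d = 42, p = 30

Each row is a constant multiple of every other row — this is a multiplication table with the headers hidden.
Row 2 is 84/144 = 7/12 times row 1, so its entry in column 4 is 72 × 7/12 = 42.
Row 3 is 72/144 = 1/2 times row 1, so its entry in column 2 is 60 × 1/2 = 30.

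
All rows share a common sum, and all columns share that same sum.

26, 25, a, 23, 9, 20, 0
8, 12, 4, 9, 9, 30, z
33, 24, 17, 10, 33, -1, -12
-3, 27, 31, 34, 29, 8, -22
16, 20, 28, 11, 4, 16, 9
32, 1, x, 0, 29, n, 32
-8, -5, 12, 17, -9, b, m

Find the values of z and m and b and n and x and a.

z = 32, m = 65, b = 32, n = -1, x = 11, a = 1

Rows 3 and 4 both sum to 104, so that's the common total.
Row 1: 26 + 25 + 23 + 9 + 20 + 0 = 103, so its missing entry is 104 − 103 = 1.
Row 2: 8 + 12 + 4 + 9 + 9 + 30 = 72, so its missing entry is 104 − 72 = 32.
Column 7: 0 + 32 − 12 − 22 + 9 + 32 = 39, so its missing entry is 104 − 39 = 65.
Row 7: -8 − 5 + 12 + 17 − 9 + 65 = 72, so its missing entry is 104 − 72 = 32.
Column 6: 20 + 30 − 1 + 8 + 16 + 32 = 105, so its missing entry is 104 − 105 = -1.
Row 6: 32 + 1 + 0 + 29 − 1 + 32 = 93, so its missing entry is 104 − 93 = 11.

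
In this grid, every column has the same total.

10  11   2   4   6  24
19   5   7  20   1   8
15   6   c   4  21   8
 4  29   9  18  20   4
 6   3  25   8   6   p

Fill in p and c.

Columns 1 and 2 both add up to 54, so every column sums to 54.
Column 6: 24 + 8 + 8 + 4 = 44, so the missing entry is 54 − 44 = 10.
Column 3: 2 + 7 + 9 + 25 = 43, so the missing entry is 54 − 43 = 11.

p = 10, c = 11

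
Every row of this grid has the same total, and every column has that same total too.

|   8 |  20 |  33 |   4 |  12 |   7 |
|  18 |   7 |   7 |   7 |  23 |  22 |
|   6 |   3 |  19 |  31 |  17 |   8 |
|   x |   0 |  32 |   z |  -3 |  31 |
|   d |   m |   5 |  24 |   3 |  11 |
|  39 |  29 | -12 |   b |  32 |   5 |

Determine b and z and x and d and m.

Rows 1 and 2 both sum to 84, so that's the common total.
Row 6: 39 + 29 − 12 + 32 + 5 = 93, so its missing entry is 84 − 93 = -9.
Column 4: 4 + 7 + 31 + 24 − 9 = 57, so its missing entry is 84 − 57 = 27.
Row 4: 0 + 32 + 27 − 3 + 31 = 87, so its missing entry is 84 − 87 = -3.
Column 1: 8 + 18 + 6 − 3 + 39 = 68, so its missing entry is 84 − 68 = 16.
Row 5: 16 + 5 + 24 + 3 + 11 = 59, so its missing entry is 84 − 59 = 25.

b = -9, z = 27, x = -3, d = 16, m = 25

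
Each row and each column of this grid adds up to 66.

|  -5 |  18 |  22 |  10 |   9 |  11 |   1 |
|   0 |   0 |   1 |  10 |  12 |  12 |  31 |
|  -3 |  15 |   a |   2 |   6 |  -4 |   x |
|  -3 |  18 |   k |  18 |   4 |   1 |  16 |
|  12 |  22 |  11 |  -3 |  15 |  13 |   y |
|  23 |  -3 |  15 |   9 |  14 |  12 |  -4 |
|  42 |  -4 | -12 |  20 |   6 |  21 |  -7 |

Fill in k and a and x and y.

The known cells in row 4 total 54, leaving 66 − 54 = 12 for the blank.
The known cells in row 5 total 70, leaving 66 − 70 = -4 for the blank.
The known cells in column 7 total 33, leaving 66 − 33 = 33 for the blank.
The known cells in row 3 total 49, leaving 66 − 49 = 17 for the blank.

k = 12, a = 17, x = 33, y = -4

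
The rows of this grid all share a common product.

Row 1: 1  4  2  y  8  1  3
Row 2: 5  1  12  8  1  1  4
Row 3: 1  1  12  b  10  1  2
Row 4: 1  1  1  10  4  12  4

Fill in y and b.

y = 10, b = 8

Rows 2 and 4 each multiply to 1920, so every row has product 1920.
Row 1: 1×4×2×8×1×3 = 192, so the missing entry is 1920 ÷ 192 = 10.
Row 3: 1×1×12×10×1×2 = 240, so the missing entry is 1920 ÷ 240 = 8.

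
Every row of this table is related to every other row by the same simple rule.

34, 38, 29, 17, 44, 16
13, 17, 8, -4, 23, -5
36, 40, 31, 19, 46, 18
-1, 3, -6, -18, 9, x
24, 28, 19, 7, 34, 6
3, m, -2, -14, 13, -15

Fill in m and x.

The difference between any two rows is the same in every column — this is an addition table with the headers hidden.
Row 6 minus row 1 is 13 − 44 = -31, so its entry in column 2 is 38 + (-31) = 7.
Row 4 minus row 1 is 9 − 44 = -35, so its entry in column 6 is 16 + (-35) = -19.

m = 7, x = -19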